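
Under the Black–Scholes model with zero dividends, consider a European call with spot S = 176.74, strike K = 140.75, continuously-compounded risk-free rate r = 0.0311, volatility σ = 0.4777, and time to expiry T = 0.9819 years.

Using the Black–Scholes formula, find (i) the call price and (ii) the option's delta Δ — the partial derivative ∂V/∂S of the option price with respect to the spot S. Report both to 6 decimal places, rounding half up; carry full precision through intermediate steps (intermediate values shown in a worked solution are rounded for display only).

σ√T = 0.4777·√0.9819 = 0.473357
d₁ = (ln(S/K) + (r+σ²/2)T) / (σ√T) = (ln(176.74/140.75) + (0.0311+0.4777²/2)·0.9819) / 0.473357 = (0.227694 + 0.142571) / 0.473357 = 0.782211
d₂ = d₁ − σ√T = 0.782211 − 0.473357 = 0.308854
e^{−rT} = e^{−0.0311·0.9819} = 0.969924
N(d₁) = 0.782955,  N(d₂) = 0.621284
Call price V = S·N(d₁) − K·e^{−rT}·N(d₂) = 138.379404 − 84.815690 = 53.563714
Δ = N(d₁) = 0.782955

price = 53.563714
Δ = 0.782955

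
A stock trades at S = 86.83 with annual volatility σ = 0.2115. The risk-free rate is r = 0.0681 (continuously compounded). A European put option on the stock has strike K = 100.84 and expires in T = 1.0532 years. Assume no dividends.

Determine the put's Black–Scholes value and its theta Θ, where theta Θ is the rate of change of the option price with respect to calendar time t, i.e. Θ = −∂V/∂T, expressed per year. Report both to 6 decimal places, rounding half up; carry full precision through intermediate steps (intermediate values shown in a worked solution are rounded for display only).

price = 11.817952
Θ = 0.885961

σ√T = 0.2115·√1.0532 = 0.217053
d₁ = (ln(S/K) + (r+σ²/2)T) / (σ√T) = (ln(86.83/100.84) + (0.0681+0.2115²/2)·1.0532) / 0.217053 = (-0.149583 + 0.095279) / 0.217053 = -0.250188
d₂ = d₁ − σ√T = -0.250188 − 0.217053 = -0.467241
e^{−rT} = e^{−0.0681·1.0532} = 0.930789
N(−d₁) = 0.598779,  N(−d₂) = 0.679836
Put price V = K·e^{−rT}·N(−d₂) − S·N(−d₁) = 63.809925 − 51.991973 = 11.817952
φ(d₁) = (1/√(2π))·e^{−d₁²/2} = 0.386650
Θ = −S·φ(d₁)·σ/(2√T) + r·K·e^{−rT}·N(−d₂) = −3.459495 + 4.345456 = 0.885961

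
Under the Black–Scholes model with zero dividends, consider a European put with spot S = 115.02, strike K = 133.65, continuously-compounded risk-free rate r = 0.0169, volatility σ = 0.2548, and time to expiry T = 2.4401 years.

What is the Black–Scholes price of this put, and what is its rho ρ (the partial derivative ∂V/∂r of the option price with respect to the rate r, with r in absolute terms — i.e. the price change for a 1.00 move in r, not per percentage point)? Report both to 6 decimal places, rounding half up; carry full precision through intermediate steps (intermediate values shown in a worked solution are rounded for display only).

σ√T = 0.2548·√2.4401 = 0.398018
d₁ = (ln(S/K) + (r+σ²/2)T) / (σ√T) = (ln(115.02/133.65) + (0.0169+0.2548²/2)·2.4401) / 0.398018 = (-0.150118 + 0.120447) / 0.398018 = -0.074548
d₂ = d₁ − σ√T = -0.074548 − 0.398018 = -0.472566
e^{−rT} = e^{−0.0169·2.4401} = 0.959601
N(−d₁) = 0.529713,  N(−d₂) = 0.681739
Put price V = K·e^{−rT}·N(−d₂) − S·N(−d₁) = 87.433443 − 60.927557 = 26.505886
ρ = −K·T·e^{−rT}·N(−d₂) = -213.346343

price = 26.505886
ρ = -213.346343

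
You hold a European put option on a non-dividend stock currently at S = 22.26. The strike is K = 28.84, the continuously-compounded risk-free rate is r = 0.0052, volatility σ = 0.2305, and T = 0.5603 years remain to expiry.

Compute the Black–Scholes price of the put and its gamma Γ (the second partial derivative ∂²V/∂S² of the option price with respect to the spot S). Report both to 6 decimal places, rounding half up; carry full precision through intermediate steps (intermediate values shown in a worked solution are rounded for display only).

σ√T = 0.2305·√0.5603 = 0.172537
d₁ = (ln(S/K) + (r+σ²/2)T) / (σ√T) = (ln(22.26/28.84) + (0.0052+0.2305²/2)·0.5603) / 0.172537 = (-0.258972 + 0.017798) / 0.172537 = -1.397813
d₂ = d₁ − σ√T = -1.397813 − 0.172537 = -1.570350
e^{−rT} = e^{−0.0052·0.5603} = 0.997091
N(−d₁) = 0.918915,  N(−d₂) = 0.941833
Put price V = K·e^{−rT}·N(−d₂) − S·N(−d₁) = 27.083443 − 20.455058 = 6.628386
φ(d₁) = (1/√(2π))·e^{−d₁²/2} = 0.150186
Γ = φ(d₁) / (S·σ·√T) = 0.039104

price = 6.628386
Γ = 0.039104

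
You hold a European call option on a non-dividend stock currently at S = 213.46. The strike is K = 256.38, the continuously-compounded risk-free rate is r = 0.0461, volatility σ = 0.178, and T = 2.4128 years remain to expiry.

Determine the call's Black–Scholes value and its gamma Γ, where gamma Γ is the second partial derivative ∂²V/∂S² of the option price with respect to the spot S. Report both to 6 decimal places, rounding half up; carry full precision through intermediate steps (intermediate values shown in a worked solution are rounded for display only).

price = 17.195516
Γ = 0.006709

σ√T = 0.178·√2.4128 = 0.276491
d₁ = (ln(S/K) + (r+σ²/2)T) / (σ√T) = (ln(213.46/256.38) + (0.0461+0.178²/2)·2.4128) / 0.276491 = (-0.183211 + 0.149454) / 0.276491 = -0.122093
d₂ = d₁ − σ√T = -0.122093 − 0.276491 = -0.398584
e^{−rT} = e^{−0.0461·2.4128} = 0.894733
N(d₁) = 0.451413,  N(d₂) = 0.345100
Call price V = S·N(d₁) − K·e^{−rT}·N(d₂) = 96.358548 − 79.163032 = 17.195516
φ(d₁) = (1/√(2π))·e^{−d₁²/2} = 0.395980
Γ = φ(d₁) / (S·σ·√T) = 0.006709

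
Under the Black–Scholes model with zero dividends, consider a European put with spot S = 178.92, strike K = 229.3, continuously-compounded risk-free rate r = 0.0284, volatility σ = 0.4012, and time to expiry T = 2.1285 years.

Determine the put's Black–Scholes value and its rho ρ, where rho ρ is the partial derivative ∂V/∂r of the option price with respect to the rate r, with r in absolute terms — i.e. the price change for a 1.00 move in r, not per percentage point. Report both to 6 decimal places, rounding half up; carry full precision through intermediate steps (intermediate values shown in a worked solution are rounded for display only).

σ√T = 0.4012·√2.1285 = 0.585326
d₁ = (ln(S/K) + (r+σ²/2)T) / (σ√T) = (ln(178.92/229.3) + (0.0284+0.4012²/2)·2.1285) / 0.585326 = (-0.248092 + 0.231753) / 0.585326 = -0.027916
d₂ = d₁ − σ√T = -0.027916 − 0.585326 = -0.613242
e^{−rT} = e^{−0.0284·2.1285} = 0.941341
N(−d₁) = 0.511135,  N(−d₂) = 0.730142
Put price V = K·e^{−rT}·N(−d₂) − S·N(−d₁) = 157.600784 − 91.452331 = 66.148453
ρ = −K·T·e^{−rT}·N(−d₂) = -335.453269

price = 66.148453
ρ = -335.453269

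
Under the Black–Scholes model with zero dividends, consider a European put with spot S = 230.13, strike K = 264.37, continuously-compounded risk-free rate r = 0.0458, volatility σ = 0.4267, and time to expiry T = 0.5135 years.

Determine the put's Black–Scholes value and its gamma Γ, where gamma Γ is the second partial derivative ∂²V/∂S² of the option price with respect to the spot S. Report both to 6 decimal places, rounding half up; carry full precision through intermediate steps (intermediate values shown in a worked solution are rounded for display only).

price = 45.779358
Γ = 0.005529

σ√T = 0.4267·√0.5135 = 0.305769
d₁ = (ln(S/K) + (r+σ²/2)T) / (σ√T) = (ln(230.13/264.37) + (0.0458+0.4267²/2)·0.5135) / 0.305769 = (-0.138705 + 0.070266) / 0.305769 = -0.223829
d₂ = d₁ − σ√T = -0.223829 − 0.305769 = -0.529597
e^{−rT} = e^{−0.0458·0.5135} = 0.976756
N(−d₁) = 0.588555,  N(−d₂) = 0.701804
Put price V = K·e^{−rT}·N(−d₂) − S·N(−d₁) = 181.223443 − 135.444085 = 45.779358
φ(d₁) = (1/√(2π))·e^{−d₁²/2} = 0.389073
Γ = φ(d₁) / (S·σ·√T) = 0.005529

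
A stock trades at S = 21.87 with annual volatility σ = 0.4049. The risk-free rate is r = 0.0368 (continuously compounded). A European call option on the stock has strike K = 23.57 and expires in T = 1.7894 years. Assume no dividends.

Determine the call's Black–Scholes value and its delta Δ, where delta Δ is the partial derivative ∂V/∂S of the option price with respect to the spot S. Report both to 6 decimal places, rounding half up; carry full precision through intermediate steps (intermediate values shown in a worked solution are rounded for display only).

σ√T = 0.4049·√1.7894 = 0.541628
d₁ = (ln(S/K) + (r+σ²/2)T) / (σ√T) = (ln(21.87/23.57) + (0.0368+0.4049²/2)·1.7894) / 0.541628 = (-0.074859 + 0.212531) / 0.541628 = 0.254181
d₂ = d₁ − σ√T = 0.254181 − 0.541628 = -0.287447
e^{−rT} = e^{−0.0368·1.7894} = 0.936271
N(d₁) = 0.600322,  N(d₂) = 0.386885
Call price V = S·N(d₁) − K·e^{−rT}·N(d₂) = 13.129046 − 8.537744 = 4.591303
Δ = N(d₁) = 0.600322

price = 4.591303
Δ = 0.600322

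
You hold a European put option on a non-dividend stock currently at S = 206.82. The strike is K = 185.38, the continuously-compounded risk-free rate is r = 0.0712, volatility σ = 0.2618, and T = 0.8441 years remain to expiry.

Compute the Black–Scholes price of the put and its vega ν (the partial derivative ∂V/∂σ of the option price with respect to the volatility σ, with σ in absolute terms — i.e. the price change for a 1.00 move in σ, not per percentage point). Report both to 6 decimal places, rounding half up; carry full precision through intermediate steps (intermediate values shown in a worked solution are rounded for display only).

σ√T = 0.2618·√0.8441 = 0.240529
d₁ = (ln(S/K) + (r+σ²/2)T) / (σ√T) = (ln(206.82/185.38) + (0.0712+0.2618²/2)·0.8441) / 0.240529 = (0.109441 + 0.089027) / 0.240529 = 0.825133
d₂ = d₁ − σ√T = 0.825133 − 0.240529 = 0.584604
e^{−rT} = e^{−0.0712·0.8441} = 0.941670
N(−d₁) = 0.204648,  N(−d₂) = 0.279407
Put price V = K·e^{−rT}·N(−d₂) − S·N(−d₁) = 48.775188 − 42.325318 = 6.449870
φ(d₁) = (1/√(2π))·e^{−d₁²/2} = 0.283835
ν = S·φ(d₁)·√T = 53.933191

price = 6.449870
ν = 53.933191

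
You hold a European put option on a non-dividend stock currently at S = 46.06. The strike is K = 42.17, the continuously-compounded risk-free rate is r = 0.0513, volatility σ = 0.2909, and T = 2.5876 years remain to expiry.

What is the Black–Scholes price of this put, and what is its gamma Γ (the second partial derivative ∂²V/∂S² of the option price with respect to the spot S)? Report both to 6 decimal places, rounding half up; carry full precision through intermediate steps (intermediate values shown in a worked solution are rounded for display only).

σ√T = 0.2909·√2.5876 = 0.467942
d₁ = (ln(S/K) + (r+σ²/2)T) / (σ√T) = (ln(46.06/42.17) + (0.0513+0.2909²/2)·2.5876) / 0.467942 = (0.088236 + 0.242229) / 0.467942 = 0.706208
d₂ = d₁ − σ√T = 0.706208 − 0.467942 = 0.238266
e^{−rT} = e^{−0.0513·2.5876} = 0.875689
N(−d₁) = 0.240029,  N(−d₂) = 0.405837
Put price V = K·e^{−rT}·N(−d₂) − S·N(−d₁) = 14.986691 − 11.055751 = 3.930940
φ(d₁) = (1/√(2π))·e^{−d₁²/2} = 0.310894
Γ = φ(d₁) / (S·σ·√T) = 0.014424

price = 3.930940
Γ = 0.014424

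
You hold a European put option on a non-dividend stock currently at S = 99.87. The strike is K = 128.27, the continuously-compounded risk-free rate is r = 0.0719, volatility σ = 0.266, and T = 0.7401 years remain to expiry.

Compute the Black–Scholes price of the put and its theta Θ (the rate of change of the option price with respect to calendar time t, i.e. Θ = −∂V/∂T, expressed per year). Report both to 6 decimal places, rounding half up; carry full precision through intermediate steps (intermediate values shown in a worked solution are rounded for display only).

σ√T = 0.266·√0.7401 = 0.228837
d₁ = (ln(S/K) + (r+σ²/2)T) / (σ√T) = (ln(99.87/128.27) + (0.0719+0.266²/2)·0.7401) / 0.228837 = (-0.250268 + 0.079396) / 0.228837 = -0.746695
d₂ = d₁ − σ√T = -0.746695 − 0.228837 = -0.975532
e^{−rT} = e^{−0.0719·0.7401} = 0.948178
N(−d₁) = 0.772376,  N(−d₂) = 0.835352
Put price V = K·e^{−rT}·N(−d₂) − S·N(−d₁) = 101.597803 − 77.137200 = 24.460603
φ(d₁) = (1/√(2π))·e^{−d₁²/2} = 0.301883
Θ = −S·φ(d₁)·σ/(2√T) + r·K·e^{−rT}·N(−d₂) = −4.661014 + 7.304882 = 2.643868

price = 24.460603
Θ = 2.643868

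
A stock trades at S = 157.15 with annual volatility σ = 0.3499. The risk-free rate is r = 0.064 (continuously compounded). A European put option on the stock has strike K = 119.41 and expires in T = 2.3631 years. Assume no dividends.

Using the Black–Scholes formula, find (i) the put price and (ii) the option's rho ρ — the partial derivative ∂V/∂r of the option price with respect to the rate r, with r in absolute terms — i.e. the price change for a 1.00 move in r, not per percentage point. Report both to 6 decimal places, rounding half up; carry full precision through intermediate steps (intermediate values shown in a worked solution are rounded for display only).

σ√T = 0.3499·√2.3631 = 0.537880
d₁ = (ln(S/K) + (r+σ²/2)T) / (σ√T) = (ln(157.15/119.41) + (0.064+0.3499²/2)·2.3631) / 0.537880 = (0.274638 + 0.295896) / 0.537880 = 1.060709
d₂ = d₁ − σ√T = 1.060709 − 0.537880 = 0.522829
e^{−rT} = e^{−0.064·2.3631} = 0.859643
N(−d₁) = 0.144411,  N(−d₂) = 0.300547
Put price V = K·e^{−rT}·N(−d₂) − S·N(−d₁) = 30.851091 − 22.694217 = 8.156873
ρ = −K·T·e^{−rT}·N(−d₂) = -72.904213

price = 8.156873
ρ = -72.904213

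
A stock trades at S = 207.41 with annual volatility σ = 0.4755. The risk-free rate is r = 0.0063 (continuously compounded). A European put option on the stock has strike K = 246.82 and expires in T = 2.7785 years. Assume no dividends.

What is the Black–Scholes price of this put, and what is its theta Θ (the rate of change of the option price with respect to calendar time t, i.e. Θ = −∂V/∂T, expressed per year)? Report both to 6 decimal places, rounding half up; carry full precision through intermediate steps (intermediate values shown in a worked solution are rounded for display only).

σ√T = 0.4755·√2.7785 = 0.792603
d₁ = (ln(S/K) + (r+σ²/2)T) / (σ√T) = (ln(207.41/246.82) + (0.0063+0.4755²/2)·2.7785) / 0.792603 = (-0.173962 + 0.331614) / 0.792603 = 0.198905
d₂ = d₁ − σ√T = 0.198905 − 0.792603 = -0.593698
e^{−rT} = e^{−0.0063·2.7785} = 0.982648
N(−d₁) = 0.421169,  N(−d₂) = 0.723643
Put price V = K·e^{−rT}·N(−d₂) − S·N(−d₁) = 175.510297 − 87.354585 = 88.155712
φ(d₁) = (1/√(2π))·e^{−d₁²/2} = 0.391128
Θ = −S·φ(d₁)·σ/(2√T) + r·K·e^{−rT}·N(−d₂) = −11.570818 + 1.105715 = -10.465103

price = 88.155712
Θ = -10.465103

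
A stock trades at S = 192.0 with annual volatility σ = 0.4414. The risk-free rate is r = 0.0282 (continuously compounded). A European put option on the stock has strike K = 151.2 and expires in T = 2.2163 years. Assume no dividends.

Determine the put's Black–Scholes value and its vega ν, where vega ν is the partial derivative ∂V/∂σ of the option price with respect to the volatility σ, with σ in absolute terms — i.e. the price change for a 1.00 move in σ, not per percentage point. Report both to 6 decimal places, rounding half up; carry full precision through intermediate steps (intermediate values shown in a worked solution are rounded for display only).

σ√T = 0.4414·√2.2163 = 0.657123
d₁ = (ln(S/K) + (r+σ²/2)T) / (σ√T) = (ln(192.0/151.2) + (0.0282+0.4414²/2)·2.2163) / 0.657123 = (0.238892 + 0.278405) / 0.657123 = 0.787215
d₂ = d₁ − σ√T = 0.787215 − 0.657123 = 0.130092
e^{−rT} = e^{−0.0282·2.2163} = 0.939413
N(−d₁) = 0.215578,  N(−d₂) = 0.448247
Put price V = K·e^{−rT}·N(−d₂) − S·N(−d₁) = 63.668676 − 41.390993 = 22.277683
φ(d₁) = (1/√(2π))·e^{−d₁²/2} = 0.292646
ν = S·φ(d₁)·√T = 83.648450

price = 22.277683
ν = 83.648450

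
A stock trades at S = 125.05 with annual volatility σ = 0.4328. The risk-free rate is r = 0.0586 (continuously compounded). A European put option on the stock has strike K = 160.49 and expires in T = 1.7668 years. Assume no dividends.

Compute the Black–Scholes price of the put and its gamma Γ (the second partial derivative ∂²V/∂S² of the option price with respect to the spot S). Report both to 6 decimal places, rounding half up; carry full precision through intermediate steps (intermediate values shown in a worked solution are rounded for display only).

σ√T = 0.4328·√1.7668 = 0.575282
d₁ = (ln(S/K) + (r+σ²/2)T) / (σ√T) = (ln(125.05/160.49) + (0.0586+0.4328²/2)·1.7668) / 0.575282 = (-0.249518 + 0.269009) / 0.575282 = 0.033881
d₂ = d₁ − σ√T = 0.033881 − 0.575282 = -0.541401
e^{−rT} = e^{−0.0586·1.7668} = 0.901645
N(−d₁) = 0.486486,  N(−d₂) = 0.705884
Put price V = K·e^{−rT}·N(−d₂) − S·N(−d₁) = 102.144993 − 60.835062 = 41.309931
φ(d₁) = (1/√(2π))·e^{−d₁²/2} = 0.398713
Γ = φ(d₁) / (S·σ·√T) = 0.005542

price = 41.309931
Γ = 0.005542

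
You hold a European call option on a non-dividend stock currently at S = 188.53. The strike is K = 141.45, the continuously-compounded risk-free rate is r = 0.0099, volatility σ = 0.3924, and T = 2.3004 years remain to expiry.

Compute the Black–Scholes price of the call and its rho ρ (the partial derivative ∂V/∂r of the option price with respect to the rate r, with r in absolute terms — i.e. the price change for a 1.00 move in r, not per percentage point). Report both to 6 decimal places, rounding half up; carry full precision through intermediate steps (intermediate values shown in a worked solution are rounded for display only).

price = 68.241326
ρ = 187.150050

σ√T = 0.3924·√2.3004 = 0.595156
d₁ = (ln(S/K) + (r+σ²/2)T) / (σ√T) = (ln(188.53/141.45) + (0.0099+0.3924²/2)·2.3004) / 0.595156 = (0.287311 + 0.199879) / 0.595156 = 0.818592
d₂ = d₁ − σ√T = 0.818592 − 0.595156 = 0.223437
e^{−rT} = e^{−0.0099·2.3004} = 0.977483
N(d₁) = 0.793490,  N(d₂) = 0.588402
Call price V = S·N(d₁) − K·e^{−rT}·N(d₂) = 149.596764 − 81.355438 = 68.241326
ρ = K·T·e^{−rT}·N(d₂) = 187.150050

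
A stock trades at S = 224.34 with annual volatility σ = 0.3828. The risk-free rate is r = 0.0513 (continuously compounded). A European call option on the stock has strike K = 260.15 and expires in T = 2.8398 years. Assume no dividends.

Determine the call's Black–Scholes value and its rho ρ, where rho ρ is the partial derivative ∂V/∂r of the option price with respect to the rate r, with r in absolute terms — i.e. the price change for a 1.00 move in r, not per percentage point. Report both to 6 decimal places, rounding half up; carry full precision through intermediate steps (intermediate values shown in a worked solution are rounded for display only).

price = 56.546377
ρ = 237.633782

σ√T = 0.3828·√2.8398 = 0.645083
d₁ = (ln(S/K) + (r+σ²/2)T) / (σ√T) = (ln(224.34/260.15) + (0.0513+0.3828²/2)·2.8398) / 0.645083 = (-0.148096 + 0.353748) / 0.645083 = 0.318800
d₂ = d₁ − σ√T = 0.318800 − 0.645083 = -0.326284
e^{−rT} = e^{−0.0513·2.8398} = 0.864433
N(d₁) = 0.625061,  N(d₂) = 0.372105
Call price V = S·N(d₁) − K·e^{−rT}·N(d₂) = 140.226137 − 83.679760 = 56.546377
ρ = K·T·e^{−rT}·N(d₂) = 237.633782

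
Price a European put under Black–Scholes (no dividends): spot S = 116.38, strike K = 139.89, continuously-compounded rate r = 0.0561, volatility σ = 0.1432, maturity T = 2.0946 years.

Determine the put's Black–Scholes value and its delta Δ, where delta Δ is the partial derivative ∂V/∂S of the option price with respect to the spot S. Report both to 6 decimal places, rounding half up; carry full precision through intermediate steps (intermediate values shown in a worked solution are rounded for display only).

σ√T = 0.1432·√2.0946 = 0.207250
d₁ = (ln(S/K) + (r+σ²/2)T) / (σ√T) = (ln(116.38/139.89) + (0.0561+0.1432²/2)·2.0946) / 0.207250 = (-0.183996 + 0.138983) / 0.207250 = -0.217190
d₂ = d₁ − σ√T = -0.217190 − 0.207250 = -0.424439
e^{−rT} = e^{−0.0561·2.0946} = 0.889134
N(−d₁) = 0.585970,  N(−d₂) = 0.664377
Put price V = K·e^{−rT}·N(−d₂) − S·N(−d₁) = 82.635896 − 68.195157 = 14.440739
Δ = −N(−d₁) = -0.585970

price = 14.440739
Δ = -0.585970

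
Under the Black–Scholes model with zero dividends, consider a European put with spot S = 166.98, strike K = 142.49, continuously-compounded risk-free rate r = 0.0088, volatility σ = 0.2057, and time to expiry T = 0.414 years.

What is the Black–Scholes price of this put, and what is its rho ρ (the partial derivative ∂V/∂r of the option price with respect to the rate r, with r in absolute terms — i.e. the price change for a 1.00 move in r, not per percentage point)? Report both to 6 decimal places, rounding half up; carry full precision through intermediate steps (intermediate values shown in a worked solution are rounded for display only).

price = 1.082351
ρ = -7.234810

σ√T = 0.2057·√0.414 = 0.132353
d₁ = (ln(S/K) + (r+σ²/2)T) / (σ√T) = (ln(166.98/142.49) + (0.0088+0.2057²/2)·0.414) / 0.132353 = (0.158602 + 0.012402) / 0.132353 = 1.292028
d₂ = d₁ − σ√T = 1.292028 − 0.132353 = 1.159675
e^{−rT} = e^{−0.0088·0.414} = 0.996363
N(−d₁) = 0.098174,  N(−d₂) = 0.123091
Put price V = K·e^{−rT}·N(−d₂) − S·N(−d₁) = 17.475386 − 16.393035 = 1.082351
ρ = −K·T·e^{−rT}·N(−d₂) = -7.234810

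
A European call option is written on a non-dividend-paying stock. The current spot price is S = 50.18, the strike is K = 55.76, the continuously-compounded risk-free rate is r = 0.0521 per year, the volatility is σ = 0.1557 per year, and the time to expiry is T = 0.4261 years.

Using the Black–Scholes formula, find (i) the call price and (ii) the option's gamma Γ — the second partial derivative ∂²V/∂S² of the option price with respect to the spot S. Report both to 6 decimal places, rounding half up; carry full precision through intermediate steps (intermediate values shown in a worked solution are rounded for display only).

σ√T = 0.1557·√0.4261 = 0.101635
d₁ = (ln(S/K) + (r+σ²/2)T) / (σ√T) = (ln(50.18/55.76) + (0.0521+0.1557²/2)·0.4261) / 0.101635 = (-0.105440 + 0.027365) / 0.101635 = -0.768194
d₂ = d₁ − σ√T = -0.768194 − 0.101635 = -0.869829
e^{−rT} = e^{−0.0521·0.4261} = 0.978045
N(d₁) = 0.221186,  N(d₂) = 0.192197
Call price V = S·N(d₁) − K·e^{−rT}·N(d₂) = 11.099118 − 10.481611 = 0.617507
φ(d₁) = (1/√(2π))·e^{−d₁²/2} = 0.297007
Γ = φ(d₁) / (S·σ·√T) = 0.058236

price = 0.617507
Γ = 0.058236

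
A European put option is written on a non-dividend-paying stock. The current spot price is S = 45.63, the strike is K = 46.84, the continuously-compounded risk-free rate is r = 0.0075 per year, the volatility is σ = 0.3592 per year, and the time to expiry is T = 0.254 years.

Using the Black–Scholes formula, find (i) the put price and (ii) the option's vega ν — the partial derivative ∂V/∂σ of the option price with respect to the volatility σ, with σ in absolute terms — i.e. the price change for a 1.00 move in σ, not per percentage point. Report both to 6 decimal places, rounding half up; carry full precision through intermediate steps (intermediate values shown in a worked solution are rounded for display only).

σ√T = 0.3592·√0.254 = 0.181031
d₁ = (ln(S/K) + (r+σ²/2)T) / (σ√T) = (ln(45.63/46.84) + (0.0075+0.3592²/2)·0.254) / 0.181031 = (-0.026172 + 0.018291) / 0.181031 = -0.043534
d₂ = d₁ − σ√T = -0.043534 − 0.181031 = -0.224565
e^{−rT} = e^{−0.0075·0.254} = 0.998097
N(−d₁) = 0.517362,  N(−d₂) = 0.588841
Put price V = K·e^{−rT}·N(−d₂) − S·N(−d₁) = 27.528830 − 23.607232 = 3.921598
φ(d₁) = (1/√(2π))·e^{−d₁²/2} = 0.398564
ν = S·φ(d₁)·√T = 9.165705

price = 3.921598
ν = 9.165705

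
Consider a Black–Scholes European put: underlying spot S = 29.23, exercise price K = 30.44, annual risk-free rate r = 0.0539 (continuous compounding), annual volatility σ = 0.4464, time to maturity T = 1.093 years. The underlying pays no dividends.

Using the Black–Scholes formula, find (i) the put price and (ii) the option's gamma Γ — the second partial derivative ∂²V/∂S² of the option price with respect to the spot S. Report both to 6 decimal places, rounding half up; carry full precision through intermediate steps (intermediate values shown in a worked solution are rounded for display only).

price = 5.082467
Γ = 0.028178

σ√T = 0.4464·√1.093 = 0.466696
d₁ = (ln(S/K) + (r+σ²/2)T) / (σ√T) = (ln(29.23/30.44) + (0.0539+0.4464²/2)·1.093) / 0.466696 = (-0.040562 + 0.167815) / 0.466696 = 0.272669
d₂ = d₁ − σ√T = 0.272669 − 0.466696 = -0.194028
e^{−rT} = e^{−0.0539·1.093} = 0.942789
N(−d₁) = 0.392554,  N(−d₂) = 0.576923
Put price V = K·e^{−rT}·N(−d₂) − S·N(−d₁) = 16.556820 − 11.474353 = 5.082467
φ(d₁) = (1/√(2π))·e^{−d₁²/2} = 0.384384
Γ = φ(d₁) / (S·σ·√T) = 0.028178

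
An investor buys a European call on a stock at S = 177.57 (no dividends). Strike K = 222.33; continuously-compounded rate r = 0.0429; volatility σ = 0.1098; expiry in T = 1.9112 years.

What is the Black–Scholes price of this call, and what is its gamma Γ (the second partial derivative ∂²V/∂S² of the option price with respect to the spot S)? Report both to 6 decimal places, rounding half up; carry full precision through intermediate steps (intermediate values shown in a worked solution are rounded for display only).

price = 2.691523
Γ = 0.010182

σ√T = 0.1098·√1.9112 = 0.151794
d₁ = (ln(S/K) + (r+σ²/2)T) / (σ√T) = (ln(177.57/222.33) + (0.0429+0.1098²/2)·1.9112) / 0.151794 = (-0.224798 + 0.093511) / 0.151794 = -0.864898
d₂ = d₁ − σ√T = -0.864898 − 0.151794 = -1.016693
e^{−rT} = e^{−0.0429·1.9112} = 0.921281
N(d₁) = 0.193547,  N(d₂) = 0.154650
Call price V = S·N(d₁) − K·e^{−rT}·N(d₂) = 34.368189 − 31.676666 = 2.691523
φ(d₁) = (1/√(2π))·e^{−d₁²/2} = 0.274456
Γ = φ(d₁) / (S·σ·√T) = 0.010182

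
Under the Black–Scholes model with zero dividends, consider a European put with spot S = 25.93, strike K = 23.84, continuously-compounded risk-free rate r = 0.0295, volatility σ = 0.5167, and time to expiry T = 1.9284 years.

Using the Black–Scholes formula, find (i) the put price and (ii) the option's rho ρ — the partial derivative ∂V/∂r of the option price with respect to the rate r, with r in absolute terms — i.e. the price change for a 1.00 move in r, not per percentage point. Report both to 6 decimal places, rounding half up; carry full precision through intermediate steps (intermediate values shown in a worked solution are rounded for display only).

price = 5.209313
ρ = -24.516175

σ√T = 0.5167·√1.9284 = 0.717525
d₁ = (ln(S/K) + (r+σ²/2)T) / (σ√T) = (ln(25.93/23.84) + (0.0295+0.5167²/2)·1.9284) / 0.717525 = (0.084036 + 0.314309) / 0.717525 = 0.555165
d₂ = d₁ − σ√T = 0.555165 − 0.717525 = -0.162360
e^{−rT} = e^{−0.0295·1.9284} = 0.944700
N(−d₁) = 0.289391,  N(−d₂) = 0.564489
Put price V = K·e^{−rT}·N(−d₂) − S·N(−d₁) = 12.713221 − 7.503908 = 5.209313
ρ = −K·T·e^{−rT}·N(−d₂) = -24.516175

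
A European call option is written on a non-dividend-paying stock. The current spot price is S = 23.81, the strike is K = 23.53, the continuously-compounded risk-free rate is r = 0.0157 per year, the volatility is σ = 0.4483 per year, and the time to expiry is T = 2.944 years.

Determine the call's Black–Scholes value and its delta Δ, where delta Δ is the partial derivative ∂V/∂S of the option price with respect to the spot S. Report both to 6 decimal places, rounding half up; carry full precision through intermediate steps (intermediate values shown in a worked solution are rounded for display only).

σ√T = 0.4483·√2.944 = 0.769197
d₁ = (ln(S/K) + (r+σ²/2)T) / (σ√T) = (ln(23.81/23.53) + (0.0157+0.4483²/2)·2.944) / 0.769197 = (0.011829 + 0.342053) / 0.769197 = 0.460067
d₂ = d₁ − σ√T = 0.460067 − 0.769197 = -0.309130
e^{−rT} = e^{−0.0157·2.944} = 0.954831
N(d₁) = 0.677266,  N(d₂) = 0.378611
Call price V = S·N(d₁) − K·e^{−rT}·N(d₂) = 16.125704 − 8.506328 = 7.619376
Δ = N(d₁) = 0.677266

price = 7.619376
Δ = 0.677266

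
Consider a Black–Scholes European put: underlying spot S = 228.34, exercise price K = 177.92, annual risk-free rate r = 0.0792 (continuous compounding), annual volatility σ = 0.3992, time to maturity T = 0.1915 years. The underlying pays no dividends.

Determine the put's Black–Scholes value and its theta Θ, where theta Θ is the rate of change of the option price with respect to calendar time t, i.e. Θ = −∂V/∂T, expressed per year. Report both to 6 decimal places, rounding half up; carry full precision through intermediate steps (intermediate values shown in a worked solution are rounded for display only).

price = 0.986762
Θ = -10.443735

σ√T = 0.3992·√0.1915 = 0.174693
d₁ = (ln(S/K) + (r+σ²/2)T) / (σ√T) = (ln(228.34/177.92) + (0.0792+0.3992²/2)·0.1915) / 0.174693 = (0.249502 + 0.030426) / 0.174693 = 1.602398
d₂ = d₁ − σ√T = 1.602398 − 0.174693 = 1.427705
e^{−rT} = e^{−0.0792·0.1915} = 0.984948
N(−d₁) = 0.054534,  N(−d₂) = 0.076688
Put price V = K·e^{−rT}·N(−d₂) − S·N(−d₁) = 13.439016 − 12.452254 = 0.986762
φ(d₁) = (1/√(2π))·e^{−d₁²/2} = 0.110496
Θ = −S·φ(d₁)·σ/(2√T) + r·K·e^{−rT}·N(−d₂) = −11.508105 + 1.064370 = -10.443735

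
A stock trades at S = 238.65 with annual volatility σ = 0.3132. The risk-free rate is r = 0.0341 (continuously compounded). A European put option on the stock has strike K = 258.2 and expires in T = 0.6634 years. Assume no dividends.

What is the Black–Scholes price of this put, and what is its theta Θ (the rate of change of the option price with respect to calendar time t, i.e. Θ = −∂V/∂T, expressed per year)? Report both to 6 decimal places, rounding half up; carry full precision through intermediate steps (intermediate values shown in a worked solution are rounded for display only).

price = 32.405079
Θ = -12.753610

σ√T = 0.3132·√0.6634 = 0.255099
d₁ = (ln(S/K) + (r+σ²/2)T) / (σ√T) = (ln(238.65/258.2) + (0.0341+0.3132²/2)·0.6634) / 0.255099 = (-0.078736 + 0.055160) / 0.255099 = -0.092421
d₂ = d₁ − σ√T = -0.092421 − 0.255099 = -0.347521
e^{−rT} = e^{−0.0341·0.6634} = 0.977632
N(−d₁) = 0.536818,  N(−d₂) = 0.635900
Put price V = K·e^{−rT}·N(−d₂) − S·N(−d₁) = 160.516782 − 128.111703 = 32.405079
φ(d₁) = (1/√(2π))·e^{−d₁²/2} = 0.397242
Θ = −S·φ(d₁)·σ/(2√T) + r·K·e^{−rT}·N(−d₂) = −18.227232 + 5.473622 = -12.753610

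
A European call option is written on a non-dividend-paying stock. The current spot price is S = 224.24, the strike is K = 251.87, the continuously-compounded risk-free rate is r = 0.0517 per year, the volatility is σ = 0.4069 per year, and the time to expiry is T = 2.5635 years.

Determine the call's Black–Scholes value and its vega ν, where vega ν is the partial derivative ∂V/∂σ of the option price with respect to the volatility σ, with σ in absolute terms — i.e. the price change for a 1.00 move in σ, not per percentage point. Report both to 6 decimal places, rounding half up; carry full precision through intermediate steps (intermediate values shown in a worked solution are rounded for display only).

σ√T = 0.4069·√2.5635 = 0.651485
d₁ = (ln(S/K) + (r+σ²/2)T) / (σ√T) = (ln(224.24/251.87) + (0.0517+0.4069²/2)·2.5635) / 0.651485 = (-0.116196 + 0.344749) / 0.651485 = 0.350819
d₂ = d₁ − σ√T = 0.350819 − 0.651485 = -0.300666
e^{−rT} = e^{−0.0517·2.5635} = 0.875874
N(d₁) = 0.637138,  N(d₂) = 0.381835
Call price V = S·N(d₁) − K·e^{−rT}·N(d₂) = 142.871781 − 84.235138 = 58.636643
φ(d₁) = (1/√(2π))·e^{−d₁²/2} = 0.375133
ν = S·φ(d₁)·√T = 134.683592

price = 58.636643
ν = 134.683592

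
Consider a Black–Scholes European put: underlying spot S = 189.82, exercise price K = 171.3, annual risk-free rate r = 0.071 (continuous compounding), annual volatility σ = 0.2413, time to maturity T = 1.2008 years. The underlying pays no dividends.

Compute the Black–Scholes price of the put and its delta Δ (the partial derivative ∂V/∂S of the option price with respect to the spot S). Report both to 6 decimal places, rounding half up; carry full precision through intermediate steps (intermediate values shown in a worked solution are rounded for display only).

price = 6.379318
Δ = -0.199646

σ√T = 0.2413·√1.2008 = 0.264419
d₁ = (ln(S/K) + (r+σ²/2)T) / (σ√T) = (ln(189.82/171.3) + (0.071+0.2413²/2)·1.2008) / 0.264419 = (0.102660 + 0.120216) / 0.264419 = 0.842887
d₂ = d₁ − σ√T = 0.842887 − 0.264419 = 0.578468
e^{−rT} = e^{−0.071·1.2008} = 0.918276
N(−d₁) = 0.199646,  N(−d₂) = 0.281474
Put price V = K·e^{−rT}·N(−d₂) − S·N(−d₁) = 44.276085 − 37.896767 = 6.379318
Δ = −N(−d₁) = -0.199646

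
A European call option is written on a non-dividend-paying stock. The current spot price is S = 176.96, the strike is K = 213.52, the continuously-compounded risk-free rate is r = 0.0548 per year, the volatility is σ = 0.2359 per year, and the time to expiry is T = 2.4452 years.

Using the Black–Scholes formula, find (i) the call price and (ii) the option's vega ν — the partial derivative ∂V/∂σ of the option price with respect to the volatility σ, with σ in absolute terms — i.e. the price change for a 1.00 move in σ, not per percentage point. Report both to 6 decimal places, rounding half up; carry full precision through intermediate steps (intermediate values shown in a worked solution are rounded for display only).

σ√T = 0.2359·√2.4452 = 0.368880
d₁ = (ln(S/K) + (r+σ²/2)T) / (σ√T) = (ln(176.96/213.52) + (0.0548+0.2359²/2)·2.4452) / 0.368880 = (-0.187807 + 0.202033) / 0.368880 = 0.038566
d₂ = d₁ − σ√T = 0.038566 − 0.368880 = -0.330314
e^{−rT} = e^{−0.0548·2.4452} = 0.874593
N(d₁) = 0.515382,  N(d₂) = 0.370582
Call price V = S·N(d₁) − K·e^{−rT}·N(d₂) = 91.201997 − 69.203522 = 21.998475
φ(d₁) = (1/√(2π))·e^{−d₁²/2} = 0.398646
ν = S·φ(d₁)·√T = 110.311144

price = 21.998475
ν = 110.311144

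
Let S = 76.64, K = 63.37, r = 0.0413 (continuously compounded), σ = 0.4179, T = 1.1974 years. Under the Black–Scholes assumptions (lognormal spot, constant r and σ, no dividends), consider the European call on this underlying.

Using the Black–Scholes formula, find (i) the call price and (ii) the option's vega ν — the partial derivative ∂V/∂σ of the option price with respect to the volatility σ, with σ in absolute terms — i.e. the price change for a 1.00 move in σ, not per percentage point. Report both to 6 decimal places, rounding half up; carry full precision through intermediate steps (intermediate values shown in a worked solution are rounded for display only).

σ√T = 0.4179·√1.1974 = 0.457290
d₁ = (ln(S/K) + (r+σ²/2)T) / (σ√T) = (ln(76.64/63.37) + (0.0413+0.4179²/2)·1.1974) / 0.457290 = (0.190129 + 0.154010) / 0.457290 = 0.752560
d₂ = d₁ − σ√T = 0.752560 − 0.457290 = 0.295270
e^{−rT} = e^{−0.0413·1.1974} = 0.951750
N(d₁) = 0.774143,  N(d₂) = 0.616106
Call price V = S·N(d₁) − K·e^{−rT}·N(d₂) = 59.330306 − 37.158844 = 22.171462
φ(d₁) = (1/√(2π))·e^{−d₁²/2} = 0.300559
ν = S·φ(d₁)·√T = 25.206038

price = 22.171462
ν = 25.206038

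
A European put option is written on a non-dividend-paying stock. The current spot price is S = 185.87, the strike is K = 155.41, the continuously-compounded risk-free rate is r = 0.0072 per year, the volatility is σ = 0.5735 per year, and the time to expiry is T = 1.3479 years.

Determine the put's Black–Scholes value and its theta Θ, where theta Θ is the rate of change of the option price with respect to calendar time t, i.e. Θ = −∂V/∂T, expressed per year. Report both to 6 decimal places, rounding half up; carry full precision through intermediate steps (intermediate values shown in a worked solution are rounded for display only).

σ√T = 0.5735·√1.3479 = 0.665828
d₁ = (ln(S/K) + (r+σ²/2)T) / (σ√T) = (ln(185.87/155.41) + (0.0072+0.5735²/2)·1.3479) / 0.665828 = (0.178981 + 0.231369) / 0.665828 = 0.616299
d₂ = d₁ − σ√T = 0.616299 − 0.665828 = -0.049529
e^{−rT} = e^{−0.0072·1.3479} = 0.990342
N(−d₁) = 0.268849,  N(−d₂) = 0.519751
Put price V = K·e^{−rT}·N(−d₂) − S·N(−d₁) = 79.994433 − 49.970894 = 30.023539
φ(d₁) = (1/√(2π))·e^{−d₁²/2} = 0.329938
Θ = −S·φ(d₁)·σ/(2√T) + r·K·e^{−rT}·N(−d₂) = −15.146634 + 0.575960 = -14.570674

price = 30.023539
Θ = -14.570674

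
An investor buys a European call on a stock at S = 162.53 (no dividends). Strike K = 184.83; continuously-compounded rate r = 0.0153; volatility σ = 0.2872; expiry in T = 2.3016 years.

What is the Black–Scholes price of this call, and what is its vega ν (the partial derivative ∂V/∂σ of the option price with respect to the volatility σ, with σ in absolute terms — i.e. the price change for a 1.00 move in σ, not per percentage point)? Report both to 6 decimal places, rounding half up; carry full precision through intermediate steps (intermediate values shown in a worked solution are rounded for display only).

price = 22.110033
ν = 98.368428

σ√T = 0.2872·√2.3016 = 0.435712
d₁ = (ln(S/K) + (r+σ²/2)T) / (σ√T) = (ln(162.53/184.83) + (0.0153+0.2872²/2)·2.3016) / 0.435712 = (-0.128574 + 0.130137) / 0.435712 = 0.003587
d₂ = d₁ − σ√T = 0.003587 − 0.435712 = -0.432125
e^{−rT} = e^{−0.0153·2.3016} = 0.965398
N(d₁) = 0.501431,  N(d₂) = 0.332825
Call price V = S·N(d₁) − K·e^{−rT}·N(d₂) = 81.497596 − 59.387563 = 22.110033
φ(d₁) = (1/√(2π))·e^{−d₁²/2} = 0.398940
ν = S·φ(d₁)·√T = 98.368428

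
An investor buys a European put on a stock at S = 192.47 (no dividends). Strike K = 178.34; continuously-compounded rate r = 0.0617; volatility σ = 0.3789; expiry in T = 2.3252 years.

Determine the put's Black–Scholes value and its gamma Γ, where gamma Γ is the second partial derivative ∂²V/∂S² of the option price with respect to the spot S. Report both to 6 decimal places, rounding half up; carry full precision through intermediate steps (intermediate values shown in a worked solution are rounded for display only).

price = 23.183137
Γ = 0.002868

σ√T = 0.3789·√2.3252 = 0.577770
d₁ = (ln(S/K) + (r+σ²/2)T) / (σ√T) = (ln(192.47/178.34) + (0.0617+0.3789²/2)·2.3252) / 0.577770 = (0.076248 + 0.310374) / 0.577770 = 0.669163
d₂ = d₁ − σ√T = 0.669163 − 0.577770 = 0.091393
e^{−rT} = e^{−0.0617·2.3252} = 0.866351
N(−d₁) = 0.251696,  N(−d₂) = 0.463590
Put price V = K·e^{−rT}·N(−d₂) − S·N(−d₁) = 71.627007 − 48.443870 = 23.183137
φ(d₁) = (1/√(2π))·e^{−d₁²/2} = 0.318916
Γ = φ(d₁) / (S·σ·√T) = 0.002868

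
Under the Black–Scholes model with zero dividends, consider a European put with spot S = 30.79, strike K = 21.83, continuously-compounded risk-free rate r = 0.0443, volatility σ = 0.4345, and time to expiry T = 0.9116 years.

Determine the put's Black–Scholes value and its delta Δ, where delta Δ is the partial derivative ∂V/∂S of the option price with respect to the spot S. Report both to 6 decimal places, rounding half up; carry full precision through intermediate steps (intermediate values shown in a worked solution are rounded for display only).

price = 0.995134
Δ = -0.128449

σ√T = 0.4345·√0.9116 = 0.414851
d₁ = (ln(S/K) + (r+σ²/2)T) / (σ√T) = (ln(30.79/21.83) + (0.0443+0.4345²/2)·0.9116) / 0.414851 = (0.343905 + 0.126434) / 0.414851 = 1.133755
d₂ = d₁ − σ√T = 1.133755 − 0.414851 = 0.718904
e^{−rT} = e^{−0.0443·0.9116} = 0.960421
N(−d₁) = 0.128449,  N(−d₂) = 0.236100
Put price V = K·e^{−rT}·N(−d₂) − S·N(−d₁) = 4.950067 − 3.954933 = 0.995134
Δ = −N(−d₁) = -0.128449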